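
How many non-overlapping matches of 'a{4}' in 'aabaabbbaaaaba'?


Pattern 'a{4}' matches exactly 4 consecutive a's (greedy, non-overlapping).
String: 'aabaabbbaaaaba'
Scanning for runs of a's:
  Run at pos 0: 'aa' (length 2) -> 0 match(es)
  Run at pos 3: 'aa' (length 2) -> 0 match(es)
  Run at pos 8: 'aaaa' (length 4) -> 1 match(es)
  Run at pos 13: 'a' (length 1) -> 0 match(es)
Matches found: ['aaaa']
Total: 1

1


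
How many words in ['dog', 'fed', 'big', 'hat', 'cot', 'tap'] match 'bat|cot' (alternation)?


Alternation 'bat|cot' matches either 'bat' or 'cot'.
Checking each word:
  'dog' -> no
  'fed' -> no
  'big' -> no
  'hat' -> no
  'cot' -> MATCH
  'tap' -> no
Matches: ['cot']
Count: 1

1


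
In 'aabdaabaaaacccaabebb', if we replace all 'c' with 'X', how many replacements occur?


re.sub('c', 'X', text) replaces every occurrence of 'c' with 'X'.
Text: 'aabdaabaaaacccaabebb'
Scanning for 'c':
  pos 11: 'c' -> replacement #1
  pos 12: 'c' -> replacement #2
  pos 13: 'c' -> replacement #3
Total replacements: 3

3


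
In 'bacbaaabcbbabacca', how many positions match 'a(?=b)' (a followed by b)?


Lookahead 'a(?=b)' matches 'a' only when followed by 'b'.
String: 'bacbaaabcbbabacca'
Checking each position where char is 'a':
  pos 1: 'a' -> no (next='c')
  pos 4: 'a' -> no (next='a')
  pos 5: 'a' -> no (next='a')
  pos 6: 'a' -> MATCH (next='b')
  pos 11: 'a' -> MATCH (next='b')
  pos 13: 'a' -> no (next='c')
Matching positions: [6, 11]
Count: 2

2


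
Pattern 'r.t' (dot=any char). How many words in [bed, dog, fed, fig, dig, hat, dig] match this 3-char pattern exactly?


Pattern 'r.t' means: starts with 'r', any single char, ends with 't'.
Checking each word (must be exactly 3 chars):
  'bed' (len=3): no
  'dog' (len=3): no
  'fed' (len=3): no
  'fig' (len=3): no
  'dig' (len=3): no
  'hat' (len=3): no
  'dig' (len=3): no
Matching words: []
Total: 0

0


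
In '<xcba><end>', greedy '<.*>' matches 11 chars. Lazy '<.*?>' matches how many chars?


Greedy '<.*>' tries to match as MUCH as possible.
Lazy '<.*?>' tries to match as LITTLE as possible.

String: '<xcba><end>'
Greedy '<.*>' starts at first '<' and extends to the LAST '>': '<xcba><end>' (11 chars)
Lazy '<.*?>' starts at first '<' and stops at the FIRST '>': '<xcba>' (6 chars)

6


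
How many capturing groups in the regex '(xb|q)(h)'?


To count capturing groups, count each '(' that starts a group.
Pattern: '(xb|q)(h)'
Walking through the pattern:
  Position 0: '(' -> group #1
  Position 6: '(' -> group #2
Total capturing groups: 2

2


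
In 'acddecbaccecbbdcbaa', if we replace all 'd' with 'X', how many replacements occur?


re.sub('d', 'X', text) replaces every occurrence of 'd' with 'X'.
Text: 'acddecbaccecbbdcbaa'
Scanning for 'd':
  pos 2: 'd' -> replacement #1
  pos 3: 'd' -> replacement #2
  pos 14: 'd' -> replacement #3
Total replacements: 3

3


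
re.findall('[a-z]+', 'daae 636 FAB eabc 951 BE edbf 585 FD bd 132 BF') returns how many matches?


Pattern '[a-z]+' finds one or more lowercase letters.
Text: 'daae 636 FAB eabc 951 BE edbf 585 FD bd 132 BF'
Scanning for matches:
  Match 1: 'daae'
  Match 2: 'eabc'
  Match 3: 'edbf'
  Match 4: 'bd'
Total matches: 4

4


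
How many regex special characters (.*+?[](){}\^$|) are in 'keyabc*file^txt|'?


Regex special characters are: . * + ? [ ] ( ) { } \ ^ $ |
Scanning 'keyabc*file^txt|':
  pos 6: '*' -> SPECIAL
  pos 11: '^' -> SPECIAL
  pos 15: '|' -> SPECIAL
Special chars found: ['*', '^', '|']
Total: 3

3


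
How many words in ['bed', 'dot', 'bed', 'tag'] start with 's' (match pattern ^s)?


Pattern ^s anchors to start of word. Check which words begin with 's':
  'bed' -> no
  'dot' -> no
  'bed' -> no
  'tag' -> no
Matching words: []
Count: 0

0


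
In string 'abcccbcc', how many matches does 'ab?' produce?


Pattern 'ab?' matches 'a' optionally followed by 'b'.
String: 'abcccbcc'
Scanning left to right for 'a' then checking next char:
  Match 1: 'ab' (a followed by b)
Total matches: 1

1


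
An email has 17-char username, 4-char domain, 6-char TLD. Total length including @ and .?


An email address has format: username@domain.tld
Username length: 17
'@' character: 1
Domain length: 4
'.' character: 1
TLD length: 6
Total = 17 + 1 + 4 + 1 + 6 = 29

29


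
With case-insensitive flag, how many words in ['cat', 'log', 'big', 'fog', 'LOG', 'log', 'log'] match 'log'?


Case-insensitive matching: compare each word's lowercase form to 'log'.
  'cat' -> lower='cat' -> no
  'log' -> lower='log' -> MATCH
  'big' -> lower='big' -> no
  'fog' -> lower='fog' -> no
  'LOG' -> lower='log' -> MATCH
  'log' -> lower='log' -> MATCH
  'log' -> lower='log' -> MATCH
Matches: ['log', 'LOG', 'log', 'log']
Count: 4

4


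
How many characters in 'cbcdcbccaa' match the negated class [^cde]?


Negated class [^cde] matches any char NOT in {c, d, e}
Scanning 'cbcdcbccaa':
  pos 0: 'c' -> no (excluded)
  pos 1: 'b' -> MATCH
  pos 2: 'c' -> no (excluded)
  pos 3: 'd' -> no (excluded)
  pos 4: 'c' -> no (excluded)
  pos 5: 'b' -> MATCH
  pos 6: 'c' -> no (excluded)
  pos 7: 'c' -> no (excluded)
  pos 8: 'a' -> MATCH
  pos 9: 'a' -> MATCH
Total matches: 4

4


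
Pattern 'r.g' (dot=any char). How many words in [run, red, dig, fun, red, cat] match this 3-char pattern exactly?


Pattern 'r.g' means: starts with 'r', any single char, ends with 'g'.
Checking each word (must be exactly 3 chars):
  'run' (len=3): no
  'red' (len=3): no
  'dig' (len=3): no
  'fun' (len=3): no
  'red' (len=3): no
  'cat' (len=3): no
Matching words: []
Total: 0

0


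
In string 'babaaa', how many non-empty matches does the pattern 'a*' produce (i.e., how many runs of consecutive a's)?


Pattern 'a*' matches zero or more a's. We want non-empty runs of consecutive a's.
String: 'babaaa'
Walking through the string to find runs of a's:
  Run 1: positions 1-1 -> 'a'
  Run 2: positions 3-5 -> 'aaa'
Non-empty runs found: ['a', 'aaa']
Count: 2

2


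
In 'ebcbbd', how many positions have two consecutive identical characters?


Looking for consecutive identical characters in 'ebcbbd':
  pos 0-1: 'e' vs 'b' -> different
  pos 1-2: 'b' vs 'c' -> different
  pos 2-3: 'c' vs 'b' -> different
  pos 3-4: 'b' vs 'b' -> MATCH ('bb')
  pos 4-5: 'b' vs 'd' -> different
Consecutive identical pairs: ['bb']
Count: 1

1


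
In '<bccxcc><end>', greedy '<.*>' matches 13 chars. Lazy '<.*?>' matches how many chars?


Greedy '<.*>' tries to match as MUCH as possible.
Lazy '<.*?>' tries to match as LITTLE as possible.

String: '<bccxcc><end>'
Greedy '<.*>' starts at first '<' and extends to the LAST '>': '<bccxcc><end>' (13 chars)
Lazy '<.*?>' starts at first '<' and stops at the FIRST '>': '<bccxcc>' (8 chars)

8


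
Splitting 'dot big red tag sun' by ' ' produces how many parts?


Splitting by ' ' breaks the string at each occurrence of the separator.
Text: 'dot big red tag sun'
Parts after split:
  Part 1: 'dot'
  Part 2: 'big'
  Part 3: 'red'
  Part 4: 'tag'
  Part 5: 'sun'
Total parts: 5

5


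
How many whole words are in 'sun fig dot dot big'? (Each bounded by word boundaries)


Word boundaries (\b) mark the start/end of each word.
Text: 'sun fig dot dot big'
Splitting by whitespace:
  Word 1: 'sun'
  Word 2: 'fig'
  Word 3: 'dot'
  Word 4: 'dot'
  Word 5: 'big'
Total whole words: 5

5


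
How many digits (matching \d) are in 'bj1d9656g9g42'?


\d matches any digit 0-9.
Scanning 'bj1d9656g9g42':
  pos 2: '1' -> DIGIT
  pos 4: '9' -> DIGIT
  pos 5: '6' -> DIGIT
  pos 6: '5' -> DIGIT
  pos 7: '6' -> DIGIT
  pos 9: '9' -> DIGIT
  pos 11: '4' -> DIGIT
  pos 12: '2' -> DIGIT
Digits found: ['1', '9', '6', '5', '6', '9', '4', '2']
Total: 8

8


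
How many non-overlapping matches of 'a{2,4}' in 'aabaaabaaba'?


Pattern 'a{2,4}' matches between 2 and 4 consecutive a's (greedy).
String: 'aabaaabaaba'
Finding runs of a's and applying greedy matching:
  Run at pos 0: 'aa' (length 2)
  Run at pos 3: 'aaa' (length 3)
  Run at pos 7: 'aa' (length 2)
  Run at pos 10: 'a' (length 1)
Matches: ['aa', 'aaa', 'aa']
Count: 3

3


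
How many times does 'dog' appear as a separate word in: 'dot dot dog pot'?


Scanning each word for exact match 'dog':
  Word 1: 'dot' -> no
  Word 2: 'dot' -> no
  Word 3: 'dog' -> MATCH
  Word 4: 'pot' -> no
Total matches: 1

1


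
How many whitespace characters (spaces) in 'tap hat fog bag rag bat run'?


\s matches whitespace characters (spaces, tabs, etc.).
Text: 'tap hat fog bag rag bat run'
This text has 7 words separated by spaces.
Number of spaces = number of words - 1 = 7 - 1 = 6

6


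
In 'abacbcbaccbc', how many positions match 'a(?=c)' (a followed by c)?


Lookahead 'a(?=c)' matches 'a' only when followed by 'c'.
String: 'abacbcbaccbc'
Checking each position where char is 'a':
  pos 0: 'a' -> no (next='b')
  pos 2: 'a' -> MATCH (next='c')
  pos 7: 'a' -> MATCH (next='c')
Matching positions: [2, 7]
Count: 2

2


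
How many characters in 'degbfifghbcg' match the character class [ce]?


Character class [ce] matches any of: {c, e}
Scanning string 'degbfifghbcg' character by character:
  pos 0: 'd' -> no
  pos 1: 'e' -> MATCH
  pos 2: 'g' -> no
  pos 3: 'b' -> no
  pos 4: 'f' -> no
  pos 5: 'i' -> no
  pos 6: 'f' -> no
  pos 7: 'g' -> no
  pos 8: 'h' -> no
  pos 9: 'b' -> no
  pos 10: 'c' -> MATCH
  pos 11: 'g' -> no
Total matches: 2

2


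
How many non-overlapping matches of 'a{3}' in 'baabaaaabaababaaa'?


Pattern 'a{3}' matches exactly 3 consecutive a's (greedy, non-overlapping).
String: 'baabaaaabaababaaa'
Scanning for runs of a's:
  Run at pos 1: 'aa' (length 2) -> 0 match(es)
  Run at pos 4: 'aaaa' (length 4) -> 1 match(es)
  Run at pos 9: 'aa' (length 2) -> 0 match(es)
  Run at pos 12: 'a' (length 1) -> 0 match(es)
  Run at pos 14: 'aaa' (length 3) -> 1 match(es)
Matches found: ['aaa', 'aaa']
Total: 2

2


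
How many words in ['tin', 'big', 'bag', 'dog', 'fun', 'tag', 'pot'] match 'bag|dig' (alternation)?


Alternation 'bag|dig' matches either 'bag' or 'dig'.
Checking each word:
  'tin' -> no
  'big' -> no
  'bag' -> MATCH
  'dog' -> no
  'fun' -> no
  'tag' -> no
  'pot' -> no
Matches: ['bag']
Count: 1

1


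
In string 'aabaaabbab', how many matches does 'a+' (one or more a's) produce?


Pattern 'a+' matches one or more consecutive a's.
String: 'aabaaabbab'
Scanning for runs of a:
  Match 1: 'aa' (length 2)
  Match 2: 'aaa' (length 3)
  Match 3: 'a' (length 1)
Total matches: 3

3


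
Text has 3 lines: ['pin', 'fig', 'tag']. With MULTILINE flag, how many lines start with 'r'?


With MULTILINE flag, ^ matches the start of each line.
Lines: ['pin', 'fig', 'tag']
Checking which lines start with 'r':
  Line 1: 'pin' -> no
  Line 2: 'fig' -> no
  Line 3: 'tag' -> no
Matching lines: []
Count: 0

0


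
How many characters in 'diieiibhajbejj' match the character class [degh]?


Character class [degh] matches any of: {d, e, g, h}
Scanning string 'diieiibhajbejj' character by character:
  pos 0: 'd' -> MATCH
  pos 1: 'i' -> no
  pos 2: 'i' -> no
  pos 3: 'e' -> MATCH
  pos 4: 'i' -> no
  pos 5: 'i' -> no
  pos 6: 'b' -> no
  pos 7: 'h' -> MATCH
  pos 8: 'a' -> no
  pos 9: 'j' -> no
  pos 10: 'b' -> no
  pos 11: 'e' -> MATCH
  pos 12: 'j' -> no
  pos 13: 'j' -> no
Total matches: 4

4


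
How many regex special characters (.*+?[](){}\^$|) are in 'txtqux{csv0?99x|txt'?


Regex special characters are: . * + ? [ ] ( ) { } \ ^ $ |
Scanning 'txtqux{csv0?99x|txt':
  pos 6: '{' -> SPECIAL
  pos 11: '?' -> SPECIAL
  pos 15: '|' -> SPECIAL
Special chars found: ['{', '?', '|']
Total: 3

3


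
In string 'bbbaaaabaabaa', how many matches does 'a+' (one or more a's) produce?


Pattern 'a+' matches one or more consecutive a's.
String: 'bbbaaaabaabaa'
Scanning for runs of a:
  Match 1: 'aaaa' (length 4)
  Match 2: 'aa' (length 2)
  Match 3: 'aa' (length 2)
Total matches: 3

3


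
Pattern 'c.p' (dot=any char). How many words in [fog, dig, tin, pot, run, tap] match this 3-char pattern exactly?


Pattern 'c.p' means: starts with 'c', any single char, ends with 'p'.
Checking each word (must be exactly 3 chars):
  'fog' (len=3): no
  'dig' (len=3): no
  'tin' (len=3): no
  'pot' (len=3): no
  'run' (len=3): no
  'tap' (len=3): no
Matching words: []
Total: 0

0


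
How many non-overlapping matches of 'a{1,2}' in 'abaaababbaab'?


Pattern 'a{1,2}' matches between 1 and 2 consecutive a's (greedy).
String: 'abaaababbaab'
Finding runs of a's and applying greedy matching:
  Run at pos 0: 'a' (length 1)
  Run at pos 2: 'aaa' (length 3)
  Run at pos 6: 'a' (length 1)
  Run at pos 9: 'aa' (length 2)
Matches: ['a', 'aa', 'a', 'a', 'aa']
Count: 5

5


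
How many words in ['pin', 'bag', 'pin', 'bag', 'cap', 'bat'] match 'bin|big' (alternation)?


Alternation 'bin|big' matches either 'bin' or 'big'.
Checking each word:
  'pin' -> no
  'bag' -> no
  'pin' -> no
  'bag' -> no
  'cap' -> no
  'bat' -> no
Matches: []
Count: 0

0


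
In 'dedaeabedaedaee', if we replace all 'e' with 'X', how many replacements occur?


re.sub('e', 'X', text) replaces every occurrence of 'e' with 'X'.
Text: 'dedaeabedaedaee'
Scanning for 'e':
  pos 1: 'e' -> replacement #1
  pos 4: 'e' -> replacement #2
  pos 7: 'e' -> replacement #3
  pos 10: 'e' -> replacement #4
  pos 13: 'e' -> replacement #5
  pos 14: 'e' -> replacement #6
Total replacements: 6

6


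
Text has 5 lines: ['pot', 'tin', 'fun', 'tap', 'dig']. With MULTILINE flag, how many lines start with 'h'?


With MULTILINE flag, ^ matches the start of each line.
Lines: ['pot', 'tin', 'fun', 'tap', 'dig']
Checking which lines start with 'h':
  Line 1: 'pot' -> no
  Line 2: 'tin' -> no
  Line 3: 'fun' -> no
  Line 4: 'tap' -> no
  Line 5: 'dig' -> no
Matching lines: []
Count: 0

0


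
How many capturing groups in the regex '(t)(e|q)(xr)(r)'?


To count capturing groups, count each '(' that starts a group.
Pattern: '(t)(e|q)(xr)(r)'
Walking through the pattern:
  Position 0: '(' -> group #1
  Position 3: '(' -> group #2
  Position 8: '(' -> group #3
  Position 12: '(' -> group #4
Total capturing groups: 4

4


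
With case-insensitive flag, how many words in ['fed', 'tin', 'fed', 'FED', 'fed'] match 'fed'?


Case-insensitive matching: compare each word's lowercase form to 'fed'.
  'fed' -> lower='fed' -> MATCH
  'tin' -> lower='tin' -> no
  'fed' -> lower='fed' -> MATCH
  'FED' -> lower='fed' -> MATCH
  'fed' -> lower='fed' -> MATCH
Matches: ['fed', 'fed', 'FED', 'fed']
Count: 4

4


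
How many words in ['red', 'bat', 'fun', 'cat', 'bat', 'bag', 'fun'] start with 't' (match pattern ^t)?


Pattern ^t anchors to start of word. Check which words begin with 't':
  'red' -> no
  'bat' -> no
  'fun' -> no
  'cat' -> no
  'bat' -> no
  'bag' -> no
  'fun' -> no
Matching words: []
Count: 0

0


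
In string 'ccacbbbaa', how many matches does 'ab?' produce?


Pattern 'ab?' matches 'a' optionally followed by 'b'.
String: 'ccacbbbaa'
Scanning left to right for 'a' then checking next char:
  Match 1: 'a' (a not followed by b)
  Match 2: 'a' (a not followed by b)
  Match 3: 'a' (a not followed by b)
Total matches: 3

3


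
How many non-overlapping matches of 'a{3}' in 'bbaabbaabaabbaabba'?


Pattern 'a{3}' matches exactly 3 consecutive a's (greedy, non-overlapping).
String: 'bbaabbaabaabbaabba'
Scanning for runs of a's:
  Run at pos 2: 'aa' (length 2) -> 0 match(es)
  Run at pos 6: 'aa' (length 2) -> 0 match(es)
  Run at pos 9: 'aa' (length 2) -> 0 match(es)
  Run at pos 13: 'aa' (length 2) -> 0 match(es)
  Run at pos 17: 'a' (length 1) -> 0 match(es)
Matches found: []
Total: 0

0


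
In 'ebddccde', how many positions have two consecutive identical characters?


Looking for consecutive identical characters in 'ebddccde':
  pos 0-1: 'e' vs 'b' -> different
  pos 1-2: 'b' vs 'd' -> different
  pos 2-3: 'd' vs 'd' -> MATCH ('dd')
  pos 3-4: 'd' vs 'c' -> different
  pos 4-5: 'c' vs 'c' -> MATCH ('cc')
  pos 5-6: 'c' vs 'd' -> different
  pos 6-7: 'd' vs 'e' -> different
Consecutive identical pairs: ['dd', 'cc']
Count: 2

2


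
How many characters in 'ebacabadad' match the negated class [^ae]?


Negated class [^ae] matches any char NOT in {a, e}
Scanning 'ebacabadad':
  pos 0: 'e' -> no (excluded)
  pos 1: 'b' -> MATCH
  pos 2: 'a' -> no (excluded)
  pos 3: 'c' -> MATCH
  pos 4: 'a' -> no (excluded)
  pos 5: 'b' -> MATCH
  pos 6: 'a' -> no (excluded)
  pos 7: 'd' -> MATCH
  pos 8: 'a' -> no (excluded)
  pos 9: 'd' -> MATCH
Total matches: 5

5


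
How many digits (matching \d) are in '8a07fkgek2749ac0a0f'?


\d matches any digit 0-9.
Scanning '8a07fkgek2749ac0a0f':
  pos 0: '8' -> DIGIT
  pos 2: '0' -> DIGIT
  pos 3: '7' -> DIGIT
  pos 9: '2' -> DIGIT
  pos 10: '7' -> DIGIT
  pos 11: '4' -> DIGIT
  pos 12: '9' -> DIGIT
  pos 15: '0' -> DIGIT
  pos 17: '0' -> DIGIT
Digits found: ['8', '0', '7', '2', '7', '4', '9', '0', '0']
Total: 9

9


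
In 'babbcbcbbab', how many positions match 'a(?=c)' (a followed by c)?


Lookahead 'a(?=c)' matches 'a' only when followed by 'c'.
String: 'babbcbcbbab'
Checking each position where char is 'a':
  pos 1: 'a' -> no (next='b')
  pos 9: 'a' -> no (next='b')
Matching positions: []
Count: 0

0


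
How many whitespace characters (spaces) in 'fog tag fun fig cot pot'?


\s matches whitespace characters (spaces, tabs, etc.).
Text: 'fog tag fun fig cot pot'
This text has 6 words separated by spaces.
Number of spaces = number of words - 1 = 6 - 1 = 5

5


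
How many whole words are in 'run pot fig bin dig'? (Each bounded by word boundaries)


Word boundaries (\b) mark the start/end of each word.
Text: 'run pot fig bin dig'
Splitting by whitespace:
  Word 1: 'run'
  Word 2: 'pot'
  Word 3: 'fig'
  Word 4: 'bin'
  Word 5: 'dig'
Total whole words: 5

5


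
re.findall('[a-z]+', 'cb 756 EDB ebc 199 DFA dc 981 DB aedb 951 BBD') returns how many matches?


Pattern '[a-z]+' finds one or more lowercase letters.
Text: 'cb 756 EDB ebc 199 DFA dc 981 DB aedb 951 BBD'
Scanning for matches:
  Match 1: 'cb'
  Match 2: 'ebc'
  Match 3: 'dc'
  Match 4: 'aedb'
Total matches: 4

4


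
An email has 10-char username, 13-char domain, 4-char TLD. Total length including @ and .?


An email address has format: username@domain.tld
Username length: 10
'@' character: 1
Domain length: 13
'.' character: 1
TLD length: 4
Total = 10 + 1 + 13 + 1 + 4 = 29

29


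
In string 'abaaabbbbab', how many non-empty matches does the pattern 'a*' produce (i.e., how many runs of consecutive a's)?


Pattern 'a*' matches zero or more a's. We want non-empty runs of consecutive a's.
String: 'abaaabbbbab'
Walking through the string to find runs of a's:
  Run 1: positions 0-0 -> 'a'
  Run 2: positions 2-4 -> 'aaa'
  Run 3: positions 9-9 -> 'a'
Non-empty runs found: ['a', 'aaa', 'a']
Count: 3

3


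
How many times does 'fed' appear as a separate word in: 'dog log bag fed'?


Scanning each word for exact match 'fed':
  Word 1: 'dog' -> no
  Word 2: 'log' -> no
  Word 3: 'bag' -> no
  Word 4: 'fed' -> MATCH
Total matches: 1

1


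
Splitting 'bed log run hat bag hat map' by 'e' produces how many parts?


Splitting by 'e' breaks the string at each occurrence of the separator.
Text: 'bed log run hat bag hat map'
Parts after split:
  Part 1: 'b'
  Part 2: 'd log run hat bag hat map'
Total parts: 2

2


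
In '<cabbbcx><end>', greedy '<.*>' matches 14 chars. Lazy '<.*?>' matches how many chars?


Greedy '<.*>' tries to match as MUCH as possible.
Lazy '<.*?>' tries to match as LITTLE as possible.

String: '<cabbbcx><end>'
Greedy '<.*>' starts at first '<' and extends to the LAST '>': '<cabbbcx><end>' (14 chars)
Lazy '<.*?>' starts at first '<' and stops at the FIRST '>': '<cabbbcx>' (9 chars)

9


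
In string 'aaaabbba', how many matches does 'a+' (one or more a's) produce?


Pattern 'a+' matches one or more consecutive a's.
String: 'aaaabbba'
Scanning for runs of a:
  Match 1: 'aaaa' (length 4)
  Match 2: 'a' (length 1)
Total matches: 2

2


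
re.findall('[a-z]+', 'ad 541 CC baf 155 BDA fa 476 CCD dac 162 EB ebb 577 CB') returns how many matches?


Pattern '[a-z]+' finds one or more lowercase letters.
Text: 'ad 541 CC baf 155 BDA fa 476 CCD dac 162 EB ebb 577 CB'
Scanning for matches:
  Match 1: 'ad'
  Match 2: 'baf'
  Match 3: 'fa'
  Match 4: 'dac'
  Match 5: 'ebb'
Total matches: 5

5


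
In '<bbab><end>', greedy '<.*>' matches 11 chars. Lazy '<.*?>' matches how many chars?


Greedy '<.*>' tries to match as MUCH as possible.
Lazy '<.*?>' tries to match as LITTLE as possible.

String: '<bbab><end>'
Greedy '<.*>' starts at first '<' and extends to the LAST '>': '<bbab><end>' (11 chars)
Lazy '<.*?>' starts at first '<' and stops at the FIRST '>': '<bbab>' (6 chars)

6


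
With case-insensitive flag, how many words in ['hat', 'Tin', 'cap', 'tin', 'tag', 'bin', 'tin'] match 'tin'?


Case-insensitive matching: compare each word's lowercase form to 'tin'.
  'hat' -> lower='hat' -> no
  'Tin' -> lower='tin' -> MATCH
  'cap' -> lower='cap' -> no
  'tin' -> lower='tin' -> MATCH
  'tag' -> lower='tag' -> no
  'bin' -> lower='bin' -> no
  'tin' -> lower='tin' -> MATCH
Matches: ['Tin', 'tin', 'tin']
Count: 3

3


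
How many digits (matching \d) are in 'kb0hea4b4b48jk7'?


\d matches any digit 0-9.
Scanning 'kb0hea4b4b48jk7':
  pos 2: '0' -> DIGIT
  pos 6: '4' -> DIGIT
  pos 8: '4' -> DIGIT
  pos 10: '4' -> DIGIT
  pos 11: '8' -> DIGIT
  pos 14: '7' -> DIGIT
Digits found: ['0', '4', '4', '4', '8', '7']
Total: 6

6


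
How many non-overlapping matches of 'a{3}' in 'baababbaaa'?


Pattern 'a{3}' matches exactly 3 consecutive a's (greedy, non-overlapping).
String: 'baababbaaa'
Scanning for runs of a's:
  Run at pos 1: 'aa' (length 2) -> 0 match(es)
  Run at pos 4: 'a' (length 1) -> 0 match(es)
  Run at pos 7: 'aaa' (length 3) -> 1 match(es)
Matches found: ['aaa']
Total: 1

1


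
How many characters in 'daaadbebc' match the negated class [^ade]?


Negated class [^ade] matches any char NOT in {a, d, e}
Scanning 'daaadbebc':
  pos 0: 'd' -> no (excluded)
  pos 1: 'a' -> no (excluded)
  pos 2: 'a' -> no (excluded)
  pos 3: 'a' -> no (excluded)
  pos 4: 'd' -> no (excluded)
  pos 5: 'b' -> MATCH
  pos 6: 'e' -> no (excluded)
  pos 7: 'b' -> MATCH
  pos 8: 'c' -> MATCH
Total matches: 3

3


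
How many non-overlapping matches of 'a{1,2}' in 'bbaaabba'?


Pattern 'a{1,2}' matches between 1 and 2 consecutive a's (greedy).
String: 'bbaaabba'
Finding runs of a's and applying greedy matching:
  Run at pos 2: 'aaa' (length 3)
  Run at pos 7: 'a' (length 1)
Matches: ['aa', 'a', 'a']
Count: 3

3


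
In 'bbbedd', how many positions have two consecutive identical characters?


Looking for consecutive identical characters in 'bbbedd':
  pos 0-1: 'b' vs 'b' -> MATCH ('bb')
  pos 1-2: 'b' vs 'b' -> MATCH ('bb')
  pos 2-3: 'b' vs 'e' -> different
  pos 3-4: 'e' vs 'd' -> different
  pos 4-5: 'd' vs 'd' -> MATCH ('dd')
Consecutive identical pairs: ['bb', 'bb', 'dd']
Count: 3

3


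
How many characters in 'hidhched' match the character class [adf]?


Character class [adf] matches any of: {a, d, f}
Scanning string 'hidhched' character by character:
  pos 0: 'h' -> no
  pos 1: 'i' -> no
  pos 2: 'd' -> MATCH
  pos 3: 'h' -> no
  pos 4: 'c' -> no
  pos 5: 'h' -> no
  pos 6: 'e' -> no
  pos 7: 'd' -> MATCH
Total matches: 2

2


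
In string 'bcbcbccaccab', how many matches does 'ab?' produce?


Pattern 'ab?' matches 'a' optionally followed by 'b'.
String: 'bcbcbccaccab'
Scanning left to right for 'a' then checking next char:
  Match 1: 'a' (a not followed by b)
  Match 2: 'ab' (a followed by b)
Total matches: 2

2


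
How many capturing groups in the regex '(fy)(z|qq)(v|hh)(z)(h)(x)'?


To count capturing groups, count each '(' that starts a group.
Pattern: '(fy)(z|qq)(v|hh)(z)(h)(x)'
Walking through the pattern:
  Position 0: '(' -> group #1
  Position 4: '(' -> group #2
  Position 10: '(' -> group #3
  Position 16: '(' -> group #4
  Position 19: '(' -> group #5
  Position 22: '(' -> group #6
Total capturing groups: 6

6


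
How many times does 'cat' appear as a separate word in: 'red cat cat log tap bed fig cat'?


Scanning each word for exact match 'cat':
  Word 1: 'red' -> no
  Word 2: 'cat' -> MATCH
  Word 3: 'cat' -> MATCH
  Word 4: 'log' -> no
  Word 5: 'tap' -> no
  Word 6: 'bed' -> no
  Word 7: 'fig' -> no
  Word 8: 'cat' -> MATCH
Total matches: 3

3


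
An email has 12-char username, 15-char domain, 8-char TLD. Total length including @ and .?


An email address has format: username@domain.tld
Username length: 12
'@' character: 1
Domain length: 15
'.' character: 1
TLD length: 8
Total = 12 + 1 + 15 + 1 + 8 = 37

37


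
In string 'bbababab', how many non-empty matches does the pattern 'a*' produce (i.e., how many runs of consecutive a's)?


Pattern 'a*' matches zero or more a's. We want non-empty runs of consecutive a's.
String: 'bbababab'
Walking through the string to find runs of a's:
  Run 1: positions 2-2 -> 'a'
  Run 2: positions 4-4 -> 'a'
  Run 3: positions 6-6 -> 'a'
Non-empty runs found: ['a', 'a', 'a']
Count: 3

3


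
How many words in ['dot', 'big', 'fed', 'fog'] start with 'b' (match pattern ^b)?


Pattern ^b anchors to start of word. Check which words begin with 'b':
  'dot' -> no
  'big' -> MATCH (starts with 'b')
  'fed' -> no
  'fog' -> no
Matching words: ['big']
Count: 1

1


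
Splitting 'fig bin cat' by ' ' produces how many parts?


Splitting by ' ' breaks the string at each occurrence of the separator.
Text: 'fig bin cat'
Parts after split:
  Part 1: 'fig'
  Part 2: 'bin'
  Part 3: 'cat'
Total parts: 3

3


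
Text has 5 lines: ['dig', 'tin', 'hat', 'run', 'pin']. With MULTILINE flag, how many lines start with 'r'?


With MULTILINE flag, ^ matches the start of each line.
Lines: ['dig', 'tin', 'hat', 'run', 'pin']
Checking which lines start with 'r':
  Line 1: 'dig' -> no
  Line 2: 'tin' -> no
  Line 3: 'hat' -> no
  Line 4: 'run' -> MATCH
  Line 5: 'pin' -> no
Matching lines: ['run']
Count: 1

1


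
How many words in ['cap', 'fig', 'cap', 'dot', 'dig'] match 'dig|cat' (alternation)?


Alternation 'dig|cat' matches either 'dig' or 'cat'.
Checking each word:
  'cap' -> no
  'fig' -> no
  'cap' -> no
  'dot' -> no
  'dig' -> MATCH
Matches: ['dig']
Count: 1

1


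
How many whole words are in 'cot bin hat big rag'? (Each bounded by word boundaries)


Word boundaries (\b) mark the start/end of each word.
Text: 'cot bin hat big rag'
Splitting by whitespace:
  Word 1: 'cot'
  Word 2: 'bin'
  Word 3: 'hat'
  Word 4: 'big'
  Word 5: 'rag'
Total whole words: 5

5


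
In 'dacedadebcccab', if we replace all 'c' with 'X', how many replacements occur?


re.sub('c', 'X', text) replaces every occurrence of 'c' with 'X'.
Text: 'dacedadebcccab'
Scanning for 'c':
  pos 2: 'c' -> replacement #1
  pos 9: 'c' -> replacement #2
  pos 10: 'c' -> replacement #3
  pos 11: 'c' -> replacement #4
Total replacements: 4

4


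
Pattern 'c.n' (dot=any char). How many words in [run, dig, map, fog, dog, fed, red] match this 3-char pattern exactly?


Pattern 'c.n' means: starts with 'c', any single char, ends with 'n'.
Checking each word (must be exactly 3 chars):
  'run' (len=3): no
  'dig' (len=3): no
  'map' (len=3): no
  'fog' (len=3): no
  'dog' (len=3): no
  'fed' (len=3): no
  'red' (len=3): no
Matching words: []
Total: 0

0


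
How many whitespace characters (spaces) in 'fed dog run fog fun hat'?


\s matches whitespace characters (spaces, tabs, etc.).
Text: 'fed dog run fog fun hat'
This text has 6 words separated by spaces.
Number of spaces = number of words - 1 = 6 - 1 = 5

5


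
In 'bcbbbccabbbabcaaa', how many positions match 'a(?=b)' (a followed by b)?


Lookahead 'a(?=b)' matches 'a' only when followed by 'b'.
String: 'bcbbbccabbbabcaaa'
Checking each position where char is 'a':
  pos 7: 'a' -> MATCH (next='b')
  pos 11: 'a' -> MATCH (next='b')
  pos 14: 'a' -> no (next='a')
  pos 15: 'a' -> no (next='a')
Matching positions: [7, 11]
Count: 2

2


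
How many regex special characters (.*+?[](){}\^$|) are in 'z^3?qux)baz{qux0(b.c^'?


Regex special characters are: . * + ? [ ] ( ) { } \ ^ $ |
Scanning 'z^3?qux)baz{qux0(b.c^':
  pos 1: '^' -> SPECIAL
  pos 3: '?' -> SPECIAL
  pos 7: ')' -> SPECIAL
  pos 11: '{' -> SPECIAL
  pos 16: '(' -> SPECIAL
  pos 18: '.' -> SPECIAL
  pos 20: '^' -> SPECIAL
Special chars found: ['^', '?', ')', '{', '(', '.', '^']
Total: 7

7


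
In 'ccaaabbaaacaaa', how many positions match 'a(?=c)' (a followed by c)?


Lookahead 'a(?=c)' matches 'a' only when followed by 'c'.
String: 'ccaaabbaaacaaa'
Checking each position where char is 'a':
  pos 2: 'a' -> no (next='a')
  pos 3: 'a' -> no (next='a')
  pos 4: 'a' -> no (next='b')
  pos 7: 'a' -> no (next='a')
  pos 8: 'a' -> no (next='a')
  pos 9: 'a' -> MATCH (next='c')
  pos 11: 'a' -> no (next='a')
  pos 12: 'a' -> no (next='a')
Matching positions: [9]
Count: 1

1


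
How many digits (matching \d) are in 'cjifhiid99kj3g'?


\d matches any digit 0-9.
Scanning 'cjifhiid99kj3g':
  pos 8: '9' -> DIGIT
  pos 9: '9' -> DIGIT
  pos 12: '3' -> DIGIT
Digits found: ['9', '9', '3']
Total: 3

3


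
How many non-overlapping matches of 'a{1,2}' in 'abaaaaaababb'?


Pattern 'a{1,2}' matches between 1 and 2 consecutive a's (greedy).
String: 'abaaaaaababb'
Finding runs of a's and applying greedy matching:
  Run at pos 0: 'a' (length 1)
  Run at pos 2: 'aaaaaa' (length 6)
  Run at pos 9: 'a' (length 1)
Matches: ['a', 'aa', 'aa', 'aa', 'a']
Count: 5

5


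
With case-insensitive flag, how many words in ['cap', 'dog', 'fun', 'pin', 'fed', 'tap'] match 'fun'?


Case-insensitive matching: compare each word's lowercase form to 'fun'.
  'cap' -> lower='cap' -> no
  'dog' -> lower='dog' -> no
  'fun' -> lower='fun' -> MATCH
  'pin' -> lower='pin' -> no
  'fed' -> lower='fed' -> no
  'tap' -> lower='tap' -> no
Matches: ['fun']
Count: 1

1


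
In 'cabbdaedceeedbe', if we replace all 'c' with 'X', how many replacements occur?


re.sub('c', 'X', text) replaces every occurrence of 'c' with 'X'.
Text: 'cabbdaedceeedbe'
Scanning for 'c':
  pos 0: 'c' -> replacement #1
  pos 8: 'c' -> replacement #2
Total replacements: 2

2


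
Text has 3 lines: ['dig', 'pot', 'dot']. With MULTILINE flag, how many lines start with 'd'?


With MULTILINE flag, ^ matches the start of each line.
Lines: ['dig', 'pot', 'dot']
Checking which lines start with 'd':
  Line 1: 'dig' -> MATCH
  Line 2: 'pot' -> no
  Line 3: 'dot' -> MATCH
Matching lines: ['dig', 'dot']
Count: 2

2


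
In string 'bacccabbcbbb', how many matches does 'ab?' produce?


Pattern 'ab?' matches 'a' optionally followed by 'b'.
String: 'bacccabbcbbb'
Scanning left to right for 'a' then checking next char:
  Match 1: 'a' (a not followed by b)
  Match 2: 'ab' (a followed by b)
Total matches: 2

2


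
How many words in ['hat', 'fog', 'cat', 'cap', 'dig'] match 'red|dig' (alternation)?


Alternation 'red|dig' matches either 'red' or 'dig'.
Checking each word:
  'hat' -> no
  'fog' -> no
  'cat' -> no
  'cap' -> no
  'dig' -> MATCH
Matches: ['dig']
Count: 1

1


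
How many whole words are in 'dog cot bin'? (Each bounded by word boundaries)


Word boundaries (\b) mark the start/end of each word.
Text: 'dog cot bin'
Splitting by whitespace:
  Word 1: 'dog'
  Word 2: 'cot'
  Word 3: 'bin'
Total whole words: 3

3


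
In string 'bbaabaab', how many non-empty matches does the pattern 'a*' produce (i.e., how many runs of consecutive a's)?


Pattern 'a*' matches zero or more a's. We want non-empty runs of consecutive a's.
String: 'bbaabaab'
Walking through the string to find runs of a's:
  Run 1: positions 2-3 -> 'aa'
  Run 2: positions 5-6 -> 'aa'
Non-empty runs found: ['aa', 'aa']
Count: 2

2


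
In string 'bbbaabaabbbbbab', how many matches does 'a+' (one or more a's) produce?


Pattern 'a+' matches one or more consecutive a's.
String: 'bbbaabaabbbbbab'
Scanning for runs of a:
  Match 1: 'aa' (length 2)
  Match 2: 'aa' (length 2)
  Match 3: 'a' (length 1)
Total matches: 3

3


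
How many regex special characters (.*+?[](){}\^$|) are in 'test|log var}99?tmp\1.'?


Regex special characters are: . * + ? [ ] ( ) { } \ ^ $ |
Scanning 'test|log var}99?tmp\1.':
  pos 4: '|' -> SPECIAL
  pos 12: '}' -> SPECIAL
  pos 15: '?' -> SPECIAL
  pos 19: '\' -> SPECIAL
  pos 21: '.' -> SPECIAL
Special chars found: ['|', '}', '?', '\\', '.']
Total: 5

5


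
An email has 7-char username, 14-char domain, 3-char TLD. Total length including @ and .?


An email address has format: username@domain.tld
Username length: 7
'@' character: 1
Domain length: 14
'.' character: 1
TLD length: 3
Total = 7 + 1 + 14 + 1 + 3 = 26

26


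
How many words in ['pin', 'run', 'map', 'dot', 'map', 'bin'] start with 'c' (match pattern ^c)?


Pattern ^c anchors to start of word. Check which words begin with 'c':
  'pin' -> no
  'run' -> no
  'map' -> no
  'dot' -> no
  'map' -> no
  'bin' -> no
Matching words: []
Count: 0

0


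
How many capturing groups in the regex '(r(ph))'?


To count capturing groups, count each '(' that starts a group.
Pattern: '(r(ph))'
Walking through the pattern:
  Position 0: '(' -> group #1
  Position 2: '(' -> group #2
Total capturing groups: 2

2


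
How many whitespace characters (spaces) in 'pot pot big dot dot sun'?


\s matches whitespace characters (spaces, tabs, etc.).
Text: 'pot pot big dot dot sun'
This text has 6 words separated by spaces.
Number of spaces = number of words - 1 = 6 - 1 = 5

5


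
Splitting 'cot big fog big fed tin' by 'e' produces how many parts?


Splitting by 'e' breaks the string at each occurrence of the separator.
Text: 'cot big fog big fed tin'
Parts after split:
  Part 1: 'cot big fog big f'
  Part 2: 'd tin'
Total parts: 2

2


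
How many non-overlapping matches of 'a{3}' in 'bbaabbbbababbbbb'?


Pattern 'a{3}' matches exactly 3 consecutive a's (greedy, non-overlapping).
String: 'bbaabbbbababbbbb'
Scanning for runs of a's:
  Run at pos 2: 'aa' (length 2) -> 0 match(es)
  Run at pos 8: 'a' (length 1) -> 0 match(es)
  Run at pos 10: 'a' (length 1) -> 0 match(es)
Matches found: []
Total: 0

0


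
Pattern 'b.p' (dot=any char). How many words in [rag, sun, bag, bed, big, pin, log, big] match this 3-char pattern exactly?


Pattern 'b.p' means: starts with 'b', any single char, ends with 'p'.
Checking each word (must be exactly 3 chars):
  'rag' (len=3): no
  'sun' (len=3): no
  'bag' (len=3): no
  'bed' (len=3): no
  'big' (len=3): no
  'pin' (len=3): no
  'log' (len=3): no
  'big' (len=3): no
Matching words: []
Total: 0

0


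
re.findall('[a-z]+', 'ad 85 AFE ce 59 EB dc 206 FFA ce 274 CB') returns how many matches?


Pattern '[a-z]+' finds one or more lowercase letters.
Text: 'ad 85 AFE ce 59 EB dc 206 FFA ce 274 CB'
Scanning for matches:
  Match 1: 'ad'
  Match 2: 'ce'
  Match 3: 'dc'
  Match 4: 'ce'
Total matches: 4

4


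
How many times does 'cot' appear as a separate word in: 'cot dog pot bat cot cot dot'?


Scanning each word for exact match 'cot':
  Word 1: 'cot' -> MATCH
  Word 2: 'dog' -> no
  Word 3: 'pot' -> no
  Word 4: 'bat' -> no
  Word 5: 'cot' -> MATCH
  Word 6: 'cot' -> MATCH
  Word 7: 'dot' -> no
Total matches: 3

3


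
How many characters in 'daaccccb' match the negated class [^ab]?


Negated class [^ab] matches any char NOT in {a, b}
Scanning 'daaccccb':
  pos 0: 'd' -> MATCH
  pos 1: 'a' -> no (excluded)
  pos 2: 'a' -> no (excluded)
  pos 3: 'c' -> MATCH
  pos 4: 'c' -> MATCH
  pos 5: 'c' -> MATCH
  pos 6: 'c' -> MATCH
  pos 7: 'b' -> no (excluded)
Total matches: 5

5


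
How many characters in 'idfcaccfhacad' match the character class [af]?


Character class [af] matches any of: {a, f}
Scanning string 'idfcaccfhacad' character by character:
  pos 0: 'i' -> no
  pos 1: 'd' -> no
  pos 2: 'f' -> MATCH
  pos 3: 'c' -> no
  pos 4: 'a' -> MATCH
  pos 5: 'c' -> no
  pos 6: 'c' -> no
  pos 7: 'f' -> MATCH
  pos 8: 'h' -> no
  pos 9: 'a' -> MATCH
  pos 10: 'c' -> no
  pos 11: 'a' -> MATCH
  pos 12: 'd' -> no
Total matches: 5

5


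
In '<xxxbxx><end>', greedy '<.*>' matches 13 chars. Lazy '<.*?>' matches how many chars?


Greedy '<.*>' tries to match as MUCH as possible.
Lazy '<.*?>' tries to match as LITTLE as possible.

String: '<xxxbxx><end>'
Greedy '<.*>' starts at first '<' and extends to the LAST '>': '<xxxbxx><end>' (13 chars)
Lazy '<.*?>' starts at first '<' and stops at the FIRST '>': '<xxxbxx>' (8 chars)

8


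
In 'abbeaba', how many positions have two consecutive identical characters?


Looking for consecutive identical characters in 'abbeaba':
  pos 0-1: 'a' vs 'b' -> different
  pos 1-2: 'b' vs 'b' -> MATCH ('bb')
  pos 2-3: 'b' vs 'e' -> different
  pos 3-4: 'e' vs 'a' -> different
  pos 4-5: 'a' vs 'b' -> different
  pos 5-6: 'b' vs 'a' -> different
Consecutive identical pairs: ['bb']
Count: 1

1


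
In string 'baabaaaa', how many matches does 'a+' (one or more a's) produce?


Pattern 'a+' matches one or more consecutive a's.
String: 'baabaaaa'
Scanning for runs of a:
  Match 1: 'aa' (length 2)
  Match 2: 'aaaa' (length 4)
Total matches: 2

2


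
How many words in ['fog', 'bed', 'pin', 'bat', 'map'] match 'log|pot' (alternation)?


Alternation 'log|pot' matches either 'log' or 'pot'.
Checking each word:
  'fog' -> no
  'bed' -> no
  'pin' -> no
  'bat' -> no
  'map' -> no
Matches: []
Count: 0

0


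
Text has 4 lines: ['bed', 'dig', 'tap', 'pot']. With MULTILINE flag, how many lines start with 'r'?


With MULTILINE flag, ^ matches the start of each line.
Lines: ['bed', 'dig', 'tap', 'pot']
Checking which lines start with 'r':
  Line 1: 'bed' -> no
  Line 2: 'dig' -> no
  Line 3: 'tap' -> no
  Line 4: 'pot' -> no
Matching lines: []
Count: 0

0


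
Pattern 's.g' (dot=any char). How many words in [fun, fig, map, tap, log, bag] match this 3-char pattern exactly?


Pattern 's.g' means: starts with 's', any single char, ends with 'g'.
Checking each word (must be exactly 3 chars):
  'fun' (len=3): no
  'fig' (len=3): no
  'map' (len=3): no
  'tap' (len=3): no
  'log' (len=3): no
  'bag' (len=3): no
Matching words: []
Total: 0

0


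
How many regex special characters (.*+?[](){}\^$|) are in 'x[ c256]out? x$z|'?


Regex special characters are: . * + ? [ ] ( ) { } \ ^ $ |
Scanning 'x[ c256]out? x$z|':
  pos 1: '[' -> SPECIAL
  pos 7: ']' -> SPECIAL
  pos 11: '?' -> SPECIAL
  pos 14: '$' -> SPECIAL
  pos 16: '|' -> SPECIAL
Special chars found: ['[', ']', '?', '$', '|']
Total: 5

5


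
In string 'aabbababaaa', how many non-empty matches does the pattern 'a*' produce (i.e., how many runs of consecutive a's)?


Pattern 'a*' matches zero or more a's. We want non-empty runs of consecutive a's.
String: 'aabbababaaa'
Walking through the string to find runs of a's:
  Run 1: positions 0-1 -> 'aa'
  Run 2: positions 4-4 -> 'a'
  Run 3: positions 6-6 -> 'a'
  Run 4: positions 8-10 -> 'aaa'
Non-empty runs found: ['aa', 'a', 'a', 'aaa']
Count: 4

4


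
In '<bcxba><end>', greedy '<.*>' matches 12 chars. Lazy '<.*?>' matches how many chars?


Greedy '<.*>' tries to match as MUCH as possible.
Lazy '<.*?>' tries to match as LITTLE as possible.

String: '<bcxba><end>'
Greedy '<.*>' starts at first '<' and extends to the LAST '>': '<bcxba><end>' (12 chars)
Lazy '<.*?>' starts at first '<' and stops at the FIRST '>': '<bcxba>' (7 chars)

7


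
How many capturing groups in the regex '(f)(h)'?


To count capturing groups, count each '(' that starts a group.
Pattern: '(f)(h)'
Walking through the pattern:
  Position 0: '(' -> group #1
  Position 3: '(' -> group #2
Total capturing groups: 2

2


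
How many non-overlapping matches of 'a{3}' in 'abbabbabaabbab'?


Pattern 'a{3}' matches exactly 3 consecutive a's (greedy, non-overlapping).
String: 'abbabbabaabbab'
Scanning for runs of a's:
  Run at pos 0: 'a' (length 1) -> 0 match(es)
  Run at pos 3: 'a' (length 1) -> 0 match(es)
  Run at pos 6: 'a' (length 1) -> 0 match(es)
  Run at pos 8: 'aa' (length 2) -> 0 match(es)
  Run at pos 12: 'a' (length 1) -> 0 match(es)
Matches found: []
Total: 0

0
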